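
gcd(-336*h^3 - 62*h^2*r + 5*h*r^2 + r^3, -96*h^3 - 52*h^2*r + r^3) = -48*h^2 - 2*h*r + r^2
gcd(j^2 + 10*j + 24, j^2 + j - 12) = j + 4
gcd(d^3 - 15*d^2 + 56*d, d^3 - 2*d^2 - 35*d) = d^2 - 7*d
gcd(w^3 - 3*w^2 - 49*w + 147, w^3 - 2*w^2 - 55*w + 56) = w + 7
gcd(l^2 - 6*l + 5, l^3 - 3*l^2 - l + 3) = l - 1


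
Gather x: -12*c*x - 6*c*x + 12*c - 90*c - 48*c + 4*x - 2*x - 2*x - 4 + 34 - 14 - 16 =-18*c*x - 126*c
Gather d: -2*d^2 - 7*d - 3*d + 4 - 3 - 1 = -2*d^2 - 10*d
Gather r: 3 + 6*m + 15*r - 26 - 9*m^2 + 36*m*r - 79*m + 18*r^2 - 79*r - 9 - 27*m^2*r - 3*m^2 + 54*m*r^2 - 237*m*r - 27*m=-12*m^2 - 100*m + r^2*(54*m + 18) + r*(-27*m^2 - 201*m - 64) - 32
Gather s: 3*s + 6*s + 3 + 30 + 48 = 9*s + 81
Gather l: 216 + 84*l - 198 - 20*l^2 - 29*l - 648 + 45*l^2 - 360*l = 25*l^2 - 305*l - 630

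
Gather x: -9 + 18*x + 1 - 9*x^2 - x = -9*x^2 + 17*x - 8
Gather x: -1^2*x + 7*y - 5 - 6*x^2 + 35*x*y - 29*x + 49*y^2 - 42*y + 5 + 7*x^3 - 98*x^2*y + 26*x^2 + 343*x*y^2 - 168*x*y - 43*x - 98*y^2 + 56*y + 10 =7*x^3 + x^2*(20 - 98*y) + x*(343*y^2 - 133*y - 73) - 49*y^2 + 21*y + 10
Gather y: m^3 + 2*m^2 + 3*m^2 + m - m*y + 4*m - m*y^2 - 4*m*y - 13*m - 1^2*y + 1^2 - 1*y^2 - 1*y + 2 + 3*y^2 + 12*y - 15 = m^3 + 5*m^2 - 8*m + y^2*(2 - m) + y*(10 - 5*m) - 12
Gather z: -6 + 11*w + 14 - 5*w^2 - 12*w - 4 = -5*w^2 - w + 4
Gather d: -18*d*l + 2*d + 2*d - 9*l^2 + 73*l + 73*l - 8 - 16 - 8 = d*(4 - 18*l) - 9*l^2 + 146*l - 32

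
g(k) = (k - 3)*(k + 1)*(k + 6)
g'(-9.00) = 156.00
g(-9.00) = -288.00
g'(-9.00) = 156.00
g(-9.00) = -288.00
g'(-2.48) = -16.39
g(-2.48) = 28.55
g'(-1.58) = -20.15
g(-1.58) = 11.74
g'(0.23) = -13.00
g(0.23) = -21.23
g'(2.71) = 28.71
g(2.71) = -9.37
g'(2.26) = 18.40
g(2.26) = -19.93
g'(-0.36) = -17.49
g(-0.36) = -12.13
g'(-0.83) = -19.57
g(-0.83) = -3.37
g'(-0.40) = -17.72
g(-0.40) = -11.42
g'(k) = (k - 3)*(k + 1) + (k - 3)*(k + 6) + (k + 1)*(k + 6)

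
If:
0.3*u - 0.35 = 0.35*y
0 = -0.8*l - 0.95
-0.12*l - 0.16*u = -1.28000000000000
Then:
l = -1.19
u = 8.89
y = 6.62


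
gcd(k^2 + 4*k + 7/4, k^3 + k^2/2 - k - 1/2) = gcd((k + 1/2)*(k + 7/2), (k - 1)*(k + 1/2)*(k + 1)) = k + 1/2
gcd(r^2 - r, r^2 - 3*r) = r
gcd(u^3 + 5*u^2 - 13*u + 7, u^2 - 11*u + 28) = 1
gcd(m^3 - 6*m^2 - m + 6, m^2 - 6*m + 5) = m - 1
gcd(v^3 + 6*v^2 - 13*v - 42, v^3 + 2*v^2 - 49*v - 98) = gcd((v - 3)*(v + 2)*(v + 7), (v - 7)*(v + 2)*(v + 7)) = v^2 + 9*v + 14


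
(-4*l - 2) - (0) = -4*l - 2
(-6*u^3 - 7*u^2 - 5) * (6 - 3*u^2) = 18*u^5 + 21*u^4 - 36*u^3 - 27*u^2 - 30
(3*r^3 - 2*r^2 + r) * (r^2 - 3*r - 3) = 3*r^5 - 11*r^4 - 2*r^3 + 3*r^2 - 3*r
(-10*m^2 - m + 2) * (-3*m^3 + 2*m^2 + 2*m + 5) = 30*m^5 - 17*m^4 - 28*m^3 - 48*m^2 - m + 10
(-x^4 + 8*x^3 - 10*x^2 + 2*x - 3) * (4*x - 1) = -4*x^5 + 33*x^4 - 48*x^3 + 18*x^2 - 14*x + 3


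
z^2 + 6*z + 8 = (z + 2)*(z + 4)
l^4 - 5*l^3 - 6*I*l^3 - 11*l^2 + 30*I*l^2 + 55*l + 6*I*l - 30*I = (l - 5)*(l - 3*I)*(l - 2*I)*(l - I)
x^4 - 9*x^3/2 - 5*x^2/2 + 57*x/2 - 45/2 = (x - 3)^2*(x - 1)*(x + 5/2)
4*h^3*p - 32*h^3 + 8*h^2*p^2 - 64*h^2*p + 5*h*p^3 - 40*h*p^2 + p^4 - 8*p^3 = (h + p)*(2*h + p)^2*(p - 8)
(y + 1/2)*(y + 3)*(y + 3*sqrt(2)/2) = y^3 + 3*sqrt(2)*y^2/2 + 7*y^2/2 + 3*y/2 + 21*sqrt(2)*y/4 + 9*sqrt(2)/4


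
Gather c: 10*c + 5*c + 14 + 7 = 15*c + 21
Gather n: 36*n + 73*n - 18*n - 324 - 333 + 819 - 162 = 91*n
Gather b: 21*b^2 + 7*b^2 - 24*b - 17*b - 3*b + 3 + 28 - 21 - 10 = 28*b^2 - 44*b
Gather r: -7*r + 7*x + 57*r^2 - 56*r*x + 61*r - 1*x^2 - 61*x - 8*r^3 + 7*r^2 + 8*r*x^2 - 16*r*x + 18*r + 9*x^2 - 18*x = -8*r^3 + 64*r^2 + r*(8*x^2 - 72*x + 72) + 8*x^2 - 72*x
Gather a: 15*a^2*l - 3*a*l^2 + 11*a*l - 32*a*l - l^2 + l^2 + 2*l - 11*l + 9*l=15*a^2*l + a*(-3*l^2 - 21*l)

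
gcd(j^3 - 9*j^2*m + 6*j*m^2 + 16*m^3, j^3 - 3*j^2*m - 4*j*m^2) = j + m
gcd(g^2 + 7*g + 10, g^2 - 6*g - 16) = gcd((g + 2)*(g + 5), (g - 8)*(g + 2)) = g + 2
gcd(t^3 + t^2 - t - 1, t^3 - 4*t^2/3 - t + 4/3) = t^2 - 1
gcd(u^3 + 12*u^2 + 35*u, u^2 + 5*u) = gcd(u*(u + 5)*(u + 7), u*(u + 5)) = u^2 + 5*u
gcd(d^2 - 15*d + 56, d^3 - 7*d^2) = d - 7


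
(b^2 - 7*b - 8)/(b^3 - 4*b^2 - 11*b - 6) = (b - 8)/(b^2 - 5*b - 6)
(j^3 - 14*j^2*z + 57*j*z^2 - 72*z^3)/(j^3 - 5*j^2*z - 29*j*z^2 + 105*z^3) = (-j^2 + 11*j*z - 24*z^2)/(-j^2 + 2*j*z + 35*z^2)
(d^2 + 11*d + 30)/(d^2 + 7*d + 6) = (d + 5)/(d + 1)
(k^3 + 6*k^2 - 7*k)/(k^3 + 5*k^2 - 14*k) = (k - 1)/(k - 2)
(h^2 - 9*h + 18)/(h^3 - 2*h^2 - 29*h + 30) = (h - 3)/(h^2 + 4*h - 5)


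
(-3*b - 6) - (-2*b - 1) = -b - 5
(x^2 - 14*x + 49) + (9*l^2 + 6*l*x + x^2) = 9*l^2 + 6*l*x + 2*x^2 - 14*x + 49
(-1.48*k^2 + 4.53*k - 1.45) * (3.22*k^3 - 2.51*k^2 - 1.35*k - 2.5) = -4.7656*k^5 + 18.3014*k^4 - 14.0413*k^3 + 1.224*k^2 - 9.3675*k + 3.625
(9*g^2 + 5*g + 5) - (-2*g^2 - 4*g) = 11*g^2 + 9*g + 5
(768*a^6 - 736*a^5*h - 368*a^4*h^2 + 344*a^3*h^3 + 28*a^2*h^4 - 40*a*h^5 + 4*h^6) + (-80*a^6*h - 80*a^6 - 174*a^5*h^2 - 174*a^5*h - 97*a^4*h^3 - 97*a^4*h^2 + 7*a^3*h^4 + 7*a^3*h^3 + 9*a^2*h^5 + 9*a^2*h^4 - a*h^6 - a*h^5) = -80*a^6*h + 688*a^6 - 174*a^5*h^2 - 910*a^5*h - 97*a^4*h^3 - 465*a^4*h^2 + 7*a^3*h^4 + 351*a^3*h^3 + 9*a^2*h^5 + 37*a^2*h^4 - a*h^6 - 41*a*h^5 + 4*h^6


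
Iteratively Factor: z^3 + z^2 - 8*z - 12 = (z + 2)*(z^2 - z - 6) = (z + 2)^2*(z - 3)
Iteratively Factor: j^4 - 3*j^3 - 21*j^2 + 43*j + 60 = (j - 3)*(j^3 - 21*j - 20) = (j - 5)*(j - 3)*(j^2 + 5*j + 4) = (j - 5)*(j - 3)*(j + 1)*(j + 4)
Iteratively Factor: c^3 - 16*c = (c - 4)*(c^2 + 4*c) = (c - 4)*(c + 4)*(c)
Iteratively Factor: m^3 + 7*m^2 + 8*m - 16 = (m + 4)*(m^2 + 3*m - 4) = (m - 1)*(m + 4)*(m + 4)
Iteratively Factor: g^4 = (g)*(g^3) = g^2*(g^2) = g^3*(g)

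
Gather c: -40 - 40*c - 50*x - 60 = -40*c - 50*x - 100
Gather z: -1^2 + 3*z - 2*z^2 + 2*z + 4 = -2*z^2 + 5*z + 3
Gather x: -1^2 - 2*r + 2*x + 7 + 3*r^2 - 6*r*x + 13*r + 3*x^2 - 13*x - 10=3*r^2 + 11*r + 3*x^2 + x*(-6*r - 11) - 4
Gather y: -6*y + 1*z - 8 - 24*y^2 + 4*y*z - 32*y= -24*y^2 + y*(4*z - 38) + z - 8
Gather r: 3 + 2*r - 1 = 2*r + 2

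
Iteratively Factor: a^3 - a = (a)*(a^2 - 1) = a*(a + 1)*(a - 1)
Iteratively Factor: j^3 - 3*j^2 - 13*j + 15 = (j - 5)*(j^2 + 2*j - 3) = (j - 5)*(j - 1)*(j + 3)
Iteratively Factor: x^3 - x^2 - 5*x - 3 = (x + 1)*(x^2 - 2*x - 3) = (x + 1)^2*(x - 3)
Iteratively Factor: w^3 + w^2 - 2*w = (w + 2)*(w^2 - w) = w*(w + 2)*(w - 1)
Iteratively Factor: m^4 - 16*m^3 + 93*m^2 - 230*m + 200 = (m - 2)*(m^3 - 14*m^2 + 65*m - 100) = (m - 5)*(m - 2)*(m^2 - 9*m + 20) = (m - 5)^2*(m - 2)*(m - 4)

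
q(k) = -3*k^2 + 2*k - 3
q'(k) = 2 - 6*k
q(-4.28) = -66.52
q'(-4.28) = 27.68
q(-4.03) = -59.78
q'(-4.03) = 26.18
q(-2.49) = -26.58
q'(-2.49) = 16.94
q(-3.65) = -50.27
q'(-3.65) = 23.90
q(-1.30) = -10.67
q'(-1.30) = 9.80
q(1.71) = -8.35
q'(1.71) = -8.26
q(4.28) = -49.40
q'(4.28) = -23.68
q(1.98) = -10.80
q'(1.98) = -9.88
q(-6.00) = -123.00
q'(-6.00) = 38.00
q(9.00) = -228.00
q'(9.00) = -52.00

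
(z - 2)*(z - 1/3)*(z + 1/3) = z^3 - 2*z^2 - z/9 + 2/9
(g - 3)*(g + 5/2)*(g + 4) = g^3 + 7*g^2/2 - 19*g/2 - 30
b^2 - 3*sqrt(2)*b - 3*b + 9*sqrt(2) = (b - 3)*(b - 3*sqrt(2))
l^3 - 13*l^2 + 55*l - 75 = (l - 5)^2*(l - 3)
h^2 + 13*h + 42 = (h + 6)*(h + 7)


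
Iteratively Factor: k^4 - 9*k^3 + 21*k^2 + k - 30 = (k - 2)*(k^3 - 7*k^2 + 7*k + 15) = (k - 2)*(k + 1)*(k^2 - 8*k + 15) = (k - 5)*(k - 2)*(k + 1)*(k - 3)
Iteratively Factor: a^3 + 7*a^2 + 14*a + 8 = (a + 4)*(a^2 + 3*a + 2) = (a + 2)*(a + 4)*(a + 1)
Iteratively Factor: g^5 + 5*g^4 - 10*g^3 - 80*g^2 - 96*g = (g + 2)*(g^4 + 3*g^3 - 16*g^2 - 48*g) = (g - 4)*(g + 2)*(g^3 + 7*g^2 + 12*g) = (g - 4)*(g + 2)*(g + 4)*(g^2 + 3*g) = (g - 4)*(g + 2)*(g + 3)*(g + 4)*(g)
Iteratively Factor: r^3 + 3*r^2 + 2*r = (r + 2)*(r^2 + r) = r*(r + 2)*(r + 1)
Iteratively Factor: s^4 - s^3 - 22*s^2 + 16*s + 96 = (s - 3)*(s^3 + 2*s^2 - 16*s - 32) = (s - 3)*(s + 4)*(s^2 - 2*s - 8) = (s - 3)*(s + 2)*(s + 4)*(s - 4)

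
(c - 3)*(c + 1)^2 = c^3 - c^2 - 5*c - 3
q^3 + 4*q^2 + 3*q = q*(q + 1)*(q + 3)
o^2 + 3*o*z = o*(o + 3*z)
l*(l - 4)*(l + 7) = l^3 + 3*l^2 - 28*l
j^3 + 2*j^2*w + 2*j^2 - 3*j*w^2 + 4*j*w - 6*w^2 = (j + 2)*(j - w)*(j + 3*w)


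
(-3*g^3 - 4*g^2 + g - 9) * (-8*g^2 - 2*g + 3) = 24*g^5 + 38*g^4 - 9*g^3 + 58*g^2 + 21*g - 27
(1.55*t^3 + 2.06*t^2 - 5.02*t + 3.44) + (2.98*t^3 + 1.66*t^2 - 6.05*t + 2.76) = 4.53*t^3 + 3.72*t^2 - 11.07*t + 6.2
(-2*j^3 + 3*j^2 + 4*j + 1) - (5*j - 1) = -2*j^3 + 3*j^2 - j + 2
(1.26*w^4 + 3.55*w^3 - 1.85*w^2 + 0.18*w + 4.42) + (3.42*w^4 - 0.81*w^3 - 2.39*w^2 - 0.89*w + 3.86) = 4.68*w^4 + 2.74*w^3 - 4.24*w^2 - 0.71*w + 8.28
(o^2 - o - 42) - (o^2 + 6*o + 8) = -7*o - 50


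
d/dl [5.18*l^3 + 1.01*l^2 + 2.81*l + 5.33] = 15.54*l^2 + 2.02*l + 2.81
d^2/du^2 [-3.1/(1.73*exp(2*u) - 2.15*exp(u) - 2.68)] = (3.1*(3.46*exp(u) - 2.15)*(6.92*exp(u) - 4.3)*exp(u) + (21.452*exp(u) - 6.665)*(-1.73*exp(2*u) + 2.15*exp(u) + 2.68))*exp(u)/(-1.73*exp(2*u) + 2.15*exp(u) + 2.68)^3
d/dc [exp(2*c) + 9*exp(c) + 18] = (2*exp(c) + 9)*exp(c)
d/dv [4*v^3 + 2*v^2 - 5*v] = 12*v^2 + 4*v - 5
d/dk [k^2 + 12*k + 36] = 2*k + 12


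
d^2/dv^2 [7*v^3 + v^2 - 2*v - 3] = 42*v + 2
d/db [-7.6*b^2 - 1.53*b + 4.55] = -15.2*b - 1.53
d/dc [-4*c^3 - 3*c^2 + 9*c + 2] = -12*c^2 - 6*c + 9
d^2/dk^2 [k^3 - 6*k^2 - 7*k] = 6*k - 12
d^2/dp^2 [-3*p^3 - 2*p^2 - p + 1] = -18*p - 4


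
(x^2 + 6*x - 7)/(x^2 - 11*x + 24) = (x^2 + 6*x - 7)/(x^2 - 11*x + 24)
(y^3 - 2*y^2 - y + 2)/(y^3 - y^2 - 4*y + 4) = (y + 1)/(y + 2)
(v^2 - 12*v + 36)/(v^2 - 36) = (v - 6)/(v + 6)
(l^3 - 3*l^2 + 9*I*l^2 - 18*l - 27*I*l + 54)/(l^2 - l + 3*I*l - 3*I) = (l^2 + l*(-3 + 6*I) - 18*I)/(l - 1)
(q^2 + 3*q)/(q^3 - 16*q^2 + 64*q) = (q + 3)/(q^2 - 16*q + 64)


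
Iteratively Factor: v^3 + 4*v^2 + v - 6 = (v - 1)*(v^2 + 5*v + 6) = (v - 1)*(v + 2)*(v + 3)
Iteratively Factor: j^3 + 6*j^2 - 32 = (j + 4)*(j^2 + 2*j - 8) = (j - 2)*(j + 4)*(j + 4)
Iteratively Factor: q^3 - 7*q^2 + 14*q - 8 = (q - 1)*(q^2 - 6*q + 8) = (q - 2)*(q - 1)*(q - 4)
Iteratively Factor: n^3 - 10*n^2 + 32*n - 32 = (n - 4)*(n^2 - 6*n + 8) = (n - 4)*(n - 2)*(n - 4)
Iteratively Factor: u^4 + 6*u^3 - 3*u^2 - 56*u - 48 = (u + 4)*(u^3 + 2*u^2 - 11*u - 12) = (u + 1)*(u + 4)*(u^2 + u - 12) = (u - 3)*(u + 1)*(u + 4)*(u + 4)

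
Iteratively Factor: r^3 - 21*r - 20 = (r + 1)*(r^2 - r - 20) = (r + 1)*(r + 4)*(r - 5)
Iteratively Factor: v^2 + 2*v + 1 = (v + 1)*(v + 1)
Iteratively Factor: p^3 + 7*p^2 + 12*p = (p)*(p^2 + 7*p + 12) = p*(p + 4)*(p + 3)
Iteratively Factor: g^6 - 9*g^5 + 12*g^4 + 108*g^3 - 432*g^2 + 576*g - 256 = (g - 2)*(g^5 - 7*g^4 - 2*g^3 + 104*g^2 - 224*g + 128) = (g - 2)*(g - 1)*(g^4 - 6*g^3 - 8*g^2 + 96*g - 128) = (g - 2)*(g - 1)*(g + 4)*(g^3 - 10*g^2 + 32*g - 32) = (g - 4)*(g - 2)*(g - 1)*(g + 4)*(g^2 - 6*g + 8) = (g - 4)*(g - 2)^2*(g - 1)*(g + 4)*(g - 4)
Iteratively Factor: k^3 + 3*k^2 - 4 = (k - 1)*(k^2 + 4*k + 4) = (k - 1)*(k + 2)*(k + 2)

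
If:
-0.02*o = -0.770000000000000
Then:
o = 38.50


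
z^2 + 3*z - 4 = (z - 1)*(z + 4)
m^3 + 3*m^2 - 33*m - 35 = (m - 5)*(m + 1)*(m + 7)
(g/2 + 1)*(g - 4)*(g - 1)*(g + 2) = g^4/2 - g^3/2 - 6*g^2 - 2*g + 8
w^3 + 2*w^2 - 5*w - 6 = (w - 2)*(w + 1)*(w + 3)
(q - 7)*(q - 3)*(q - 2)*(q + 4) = q^4 - 8*q^3 - 7*q^2 + 122*q - 168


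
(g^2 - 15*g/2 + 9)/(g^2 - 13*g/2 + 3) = (2*g - 3)/(2*g - 1)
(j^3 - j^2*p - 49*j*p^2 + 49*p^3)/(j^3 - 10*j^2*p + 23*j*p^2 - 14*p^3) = (-j - 7*p)/(-j + 2*p)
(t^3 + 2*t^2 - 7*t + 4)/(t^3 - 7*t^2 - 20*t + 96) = (t^2 - 2*t + 1)/(t^2 - 11*t + 24)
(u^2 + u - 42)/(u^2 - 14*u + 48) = (u + 7)/(u - 8)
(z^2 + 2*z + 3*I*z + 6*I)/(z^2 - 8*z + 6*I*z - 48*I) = (z^2 + z*(2 + 3*I) + 6*I)/(z^2 + z*(-8 + 6*I) - 48*I)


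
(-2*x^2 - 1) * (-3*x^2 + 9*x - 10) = 6*x^4 - 18*x^3 + 23*x^2 - 9*x + 10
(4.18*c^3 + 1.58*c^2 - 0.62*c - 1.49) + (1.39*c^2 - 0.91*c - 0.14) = 4.18*c^3 + 2.97*c^2 - 1.53*c - 1.63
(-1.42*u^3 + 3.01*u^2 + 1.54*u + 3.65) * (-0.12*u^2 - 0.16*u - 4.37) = 0.1704*u^5 - 0.134*u^4 + 5.539*u^3 - 13.8381*u^2 - 7.3138*u - 15.9505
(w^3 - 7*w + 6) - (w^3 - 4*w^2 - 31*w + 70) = 4*w^2 + 24*w - 64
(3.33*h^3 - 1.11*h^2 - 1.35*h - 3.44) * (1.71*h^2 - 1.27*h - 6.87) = 5.6943*h^5 - 6.1272*h^4 - 23.7759*h^3 + 3.4578*h^2 + 13.6433*h + 23.6328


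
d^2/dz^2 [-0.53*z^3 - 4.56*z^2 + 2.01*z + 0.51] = -3.18*z - 9.12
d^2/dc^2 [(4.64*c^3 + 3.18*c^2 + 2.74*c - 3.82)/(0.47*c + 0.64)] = (2.049952*c^3 + 8.374272*c^2 + 11.403264*c - 0.731004)/(0.103823*c^3 + 0.424128*c^2 + 0.577536*c + 0.262144)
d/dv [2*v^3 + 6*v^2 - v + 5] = 6*v^2 + 12*v - 1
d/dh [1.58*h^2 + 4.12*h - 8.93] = 3.16*h + 4.12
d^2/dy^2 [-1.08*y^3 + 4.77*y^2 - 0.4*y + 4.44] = 9.54 - 6.48*y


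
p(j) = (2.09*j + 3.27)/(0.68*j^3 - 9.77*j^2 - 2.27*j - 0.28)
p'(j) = (2.09*j + 3.27)*(-2.04*j^2 + 19.54*j + 2.27)/(0.68*j^3 - 9.77*j^2 - 2.27*j - 0.28)^2 + 2.09/(0.68*j^3 - 9.77*j^2 - 2.27*j - 0.28) = (-2.8424*j^3 + 13.7485*j^2 + 63.8958*j + 6.8377)/(0.4624*j^6 - 13.2872*j^5 + 92.3657*j^4 + 43.975*j^3 + 10.6241*j^2 + 1.2712*j + 0.0784)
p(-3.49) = 0.03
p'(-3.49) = 0.00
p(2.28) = -0.17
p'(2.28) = 0.08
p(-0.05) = -16.57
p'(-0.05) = 100.80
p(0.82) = -0.60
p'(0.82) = 0.96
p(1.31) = -0.32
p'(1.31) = 0.32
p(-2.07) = 0.02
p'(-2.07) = -0.02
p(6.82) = -0.07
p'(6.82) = 0.00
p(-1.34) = -0.03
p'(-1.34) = -0.18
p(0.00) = -11.68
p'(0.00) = 87.22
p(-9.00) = 0.01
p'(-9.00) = 0.00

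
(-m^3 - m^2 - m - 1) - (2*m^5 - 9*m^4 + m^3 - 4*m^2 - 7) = -2*m^5 + 9*m^4 - 2*m^3 + 3*m^2 - m + 6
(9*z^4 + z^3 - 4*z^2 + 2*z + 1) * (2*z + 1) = 18*z^5 + 11*z^4 - 7*z^3 + 4*z + 1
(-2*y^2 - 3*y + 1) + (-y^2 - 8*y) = -3*y^2 - 11*y + 1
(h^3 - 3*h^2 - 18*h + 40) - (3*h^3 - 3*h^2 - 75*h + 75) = -2*h^3 + 57*h - 35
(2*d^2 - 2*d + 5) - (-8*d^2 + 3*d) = 10*d^2 - 5*d + 5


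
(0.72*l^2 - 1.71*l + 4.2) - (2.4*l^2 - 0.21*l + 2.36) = -1.68*l^2 - 1.5*l + 1.84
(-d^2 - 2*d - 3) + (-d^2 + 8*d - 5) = -2*d^2 + 6*d - 8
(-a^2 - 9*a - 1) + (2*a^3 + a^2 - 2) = 2*a^3 - 9*a - 3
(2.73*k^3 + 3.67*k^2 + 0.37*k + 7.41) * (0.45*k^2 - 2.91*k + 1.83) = 1.2285*k^5 - 6.2928*k^4 - 5.5173*k^3 + 8.9739*k^2 - 20.886*k + 13.5603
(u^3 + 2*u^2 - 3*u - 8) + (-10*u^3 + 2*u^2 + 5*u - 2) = -9*u^3 + 4*u^2 + 2*u - 10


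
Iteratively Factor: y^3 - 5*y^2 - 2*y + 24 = (y - 3)*(y^2 - 2*y - 8) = (y - 3)*(y + 2)*(y - 4)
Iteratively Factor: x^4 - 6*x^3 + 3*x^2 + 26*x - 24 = (x + 2)*(x^3 - 8*x^2 + 19*x - 12) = (x - 3)*(x + 2)*(x^2 - 5*x + 4) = (x - 4)*(x - 3)*(x + 2)*(x - 1)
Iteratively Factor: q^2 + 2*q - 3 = (q - 1)*(q + 3)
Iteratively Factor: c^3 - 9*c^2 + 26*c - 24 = (c - 4)*(c^2 - 5*c + 6) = (c - 4)*(c - 2)*(c - 3)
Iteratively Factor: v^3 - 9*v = (v - 3)*(v^2 + 3*v) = v*(v - 3)*(v + 3)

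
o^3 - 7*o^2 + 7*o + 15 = (o - 5)*(o - 3)*(o + 1)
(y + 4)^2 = y^2 + 8*y + 16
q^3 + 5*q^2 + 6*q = q*(q + 2)*(q + 3)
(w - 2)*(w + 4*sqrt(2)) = w^2 - 2*w + 4*sqrt(2)*w - 8*sqrt(2)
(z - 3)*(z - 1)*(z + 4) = z^3 - 13*z + 12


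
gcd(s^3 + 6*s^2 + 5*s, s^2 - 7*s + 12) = 1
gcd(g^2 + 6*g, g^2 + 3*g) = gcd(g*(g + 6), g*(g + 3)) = g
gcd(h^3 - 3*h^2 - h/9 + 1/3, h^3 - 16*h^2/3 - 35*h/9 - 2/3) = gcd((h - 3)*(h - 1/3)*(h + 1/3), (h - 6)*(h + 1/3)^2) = h + 1/3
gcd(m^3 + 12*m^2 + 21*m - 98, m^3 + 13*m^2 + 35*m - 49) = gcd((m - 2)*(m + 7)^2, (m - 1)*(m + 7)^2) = m^2 + 14*m + 49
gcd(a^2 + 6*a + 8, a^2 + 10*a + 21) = 1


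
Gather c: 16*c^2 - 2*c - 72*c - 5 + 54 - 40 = 16*c^2 - 74*c + 9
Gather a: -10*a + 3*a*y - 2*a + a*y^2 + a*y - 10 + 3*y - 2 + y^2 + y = a*(y^2 + 4*y - 12) + y^2 + 4*y - 12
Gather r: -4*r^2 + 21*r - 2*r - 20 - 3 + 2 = -4*r^2 + 19*r - 21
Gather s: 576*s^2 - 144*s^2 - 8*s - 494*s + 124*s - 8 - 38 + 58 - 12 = 432*s^2 - 378*s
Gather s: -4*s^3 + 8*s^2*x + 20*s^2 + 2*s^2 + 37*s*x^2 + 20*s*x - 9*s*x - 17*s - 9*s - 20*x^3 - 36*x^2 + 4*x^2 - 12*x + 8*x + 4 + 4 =-4*s^3 + s^2*(8*x + 22) + s*(37*x^2 + 11*x - 26) - 20*x^3 - 32*x^2 - 4*x + 8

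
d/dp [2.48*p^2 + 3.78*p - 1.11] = 4.96*p + 3.78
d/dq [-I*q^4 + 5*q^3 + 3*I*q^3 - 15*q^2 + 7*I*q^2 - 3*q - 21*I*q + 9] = -4*I*q^3 + q^2*(15 + 9*I) - q*(30 - 14*I) - 3 - 21*I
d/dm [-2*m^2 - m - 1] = -4*m - 1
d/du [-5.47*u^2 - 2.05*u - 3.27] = -10.94*u - 2.05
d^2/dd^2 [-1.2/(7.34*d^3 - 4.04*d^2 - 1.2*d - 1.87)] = ((52.848*d - 9.696)*(-7.34*d^3 + 4.04*d^2 + 1.2*d + 1.87) + 1.2*(-44.04*d^2 + 16.16*d + 2.4)*(-22.02*d^2 + 8.08*d + 1.2))/(-7.34*d^3 + 4.04*d^2 + 1.2*d + 1.87)^3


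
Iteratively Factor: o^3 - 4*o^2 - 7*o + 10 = (o - 1)*(o^2 - 3*o - 10) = (o - 5)*(o - 1)*(o + 2)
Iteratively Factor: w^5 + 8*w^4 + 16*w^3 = (w)*(w^4 + 8*w^3 + 16*w^2) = w^2*(w^3 + 8*w^2 + 16*w) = w^2*(w + 4)*(w^2 + 4*w) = w^3*(w + 4)*(w + 4)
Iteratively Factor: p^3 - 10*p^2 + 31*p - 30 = (p - 3)*(p^2 - 7*p + 10) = (p - 5)*(p - 3)*(p - 2)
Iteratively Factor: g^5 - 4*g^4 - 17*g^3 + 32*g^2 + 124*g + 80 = (g + 1)*(g^4 - 5*g^3 - 12*g^2 + 44*g + 80) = (g + 1)*(g + 2)*(g^3 - 7*g^2 + 2*g + 40) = (g + 1)*(g + 2)^2*(g^2 - 9*g + 20) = (g - 5)*(g + 1)*(g + 2)^2*(g - 4)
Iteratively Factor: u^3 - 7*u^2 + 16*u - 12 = (u - 3)*(u^2 - 4*u + 4) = (u - 3)*(u - 2)*(u - 2)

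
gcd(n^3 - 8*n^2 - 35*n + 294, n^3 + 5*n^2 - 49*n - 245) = n - 7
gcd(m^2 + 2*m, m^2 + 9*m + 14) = m + 2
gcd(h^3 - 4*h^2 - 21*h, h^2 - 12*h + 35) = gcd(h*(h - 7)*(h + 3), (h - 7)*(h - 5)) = h - 7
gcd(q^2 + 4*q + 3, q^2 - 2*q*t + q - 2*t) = q + 1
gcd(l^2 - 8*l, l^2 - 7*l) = l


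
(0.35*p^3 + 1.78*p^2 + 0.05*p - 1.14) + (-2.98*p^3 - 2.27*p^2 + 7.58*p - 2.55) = -2.63*p^3 - 0.49*p^2 + 7.63*p - 3.69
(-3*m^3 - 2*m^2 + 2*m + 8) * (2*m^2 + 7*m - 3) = -6*m^5 - 25*m^4 - m^3 + 36*m^2 + 50*m - 24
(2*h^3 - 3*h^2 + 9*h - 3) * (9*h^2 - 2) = 18*h^5 - 27*h^4 + 77*h^3 - 21*h^2 - 18*h + 6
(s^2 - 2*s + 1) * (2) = 2*s^2 - 4*s + 2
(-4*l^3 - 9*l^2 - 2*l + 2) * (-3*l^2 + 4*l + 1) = 12*l^5 + 11*l^4 - 34*l^3 - 23*l^2 + 6*l + 2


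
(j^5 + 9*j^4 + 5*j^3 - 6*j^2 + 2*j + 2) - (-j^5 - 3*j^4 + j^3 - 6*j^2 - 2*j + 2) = 2*j^5 + 12*j^4 + 4*j^3 + 4*j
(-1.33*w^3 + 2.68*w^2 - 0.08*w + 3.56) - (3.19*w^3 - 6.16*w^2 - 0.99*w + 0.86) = -4.52*w^3 + 8.84*w^2 + 0.91*w + 2.7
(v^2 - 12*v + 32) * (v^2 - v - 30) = v^4 - 13*v^3 + 14*v^2 + 328*v - 960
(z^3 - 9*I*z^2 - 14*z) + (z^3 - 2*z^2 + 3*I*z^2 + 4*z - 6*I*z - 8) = 2*z^3 - 2*z^2 - 6*I*z^2 - 10*z - 6*I*z - 8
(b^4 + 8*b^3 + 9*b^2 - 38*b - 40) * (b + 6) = b^5 + 14*b^4 + 57*b^3 + 16*b^2 - 268*b - 240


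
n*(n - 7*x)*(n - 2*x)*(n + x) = n^4 - 8*n^3*x + 5*n^2*x^2 + 14*n*x^3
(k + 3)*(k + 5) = k^2 + 8*k + 15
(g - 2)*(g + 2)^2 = g^3 + 2*g^2 - 4*g - 8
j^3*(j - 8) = j^4 - 8*j^3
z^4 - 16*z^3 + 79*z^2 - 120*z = z*(z - 8)*(z - 5)*(z - 3)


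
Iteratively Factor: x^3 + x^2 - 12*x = (x - 3)*(x^2 + 4*x) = x*(x - 3)*(x + 4)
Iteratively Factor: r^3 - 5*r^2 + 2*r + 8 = (r - 2)*(r^2 - 3*r - 4) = (r - 2)*(r + 1)*(r - 4)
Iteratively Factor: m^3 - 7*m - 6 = (m - 3)*(m^2 + 3*m + 2) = (m - 3)*(m + 1)*(m + 2)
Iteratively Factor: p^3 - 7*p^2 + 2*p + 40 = (p + 2)*(p^2 - 9*p + 20) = (p - 5)*(p + 2)*(p - 4)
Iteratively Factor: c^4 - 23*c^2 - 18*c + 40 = (c - 5)*(c^3 + 5*c^2 + 2*c - 8) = (c - 5)*(c - 1)*(c^2 + 6*c + 8) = (c - 5)*(c - 1)*(c + 2)*(c + 4)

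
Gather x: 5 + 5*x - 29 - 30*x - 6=-25*x - 30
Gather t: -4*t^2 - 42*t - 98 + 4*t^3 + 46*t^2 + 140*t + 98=4*t^3 + 42*t^2 + 98*t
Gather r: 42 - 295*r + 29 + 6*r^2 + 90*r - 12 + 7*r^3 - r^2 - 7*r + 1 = 7*r^3 + 5*r^2 - 212*r + 60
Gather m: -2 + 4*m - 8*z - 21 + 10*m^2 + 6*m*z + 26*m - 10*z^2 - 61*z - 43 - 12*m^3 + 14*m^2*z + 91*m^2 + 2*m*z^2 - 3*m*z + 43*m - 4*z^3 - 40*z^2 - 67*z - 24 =-12*m^3 + m^2*(14*z + 101) + m*(2*z^2 + 3*z + 73) - 4*z^3 - 50*z^2 - 136*z - 90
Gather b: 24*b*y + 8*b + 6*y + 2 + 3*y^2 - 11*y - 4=b*(24*y + 8) + 3*y^2 - 5*y - 2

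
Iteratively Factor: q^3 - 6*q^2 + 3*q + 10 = (q - 2)*(q^2 - 4*q - 5) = (q - 5)*(q - 2)*(q + 1)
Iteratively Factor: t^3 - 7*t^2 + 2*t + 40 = (t - 5)*(t^2 - 2*t - 8) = (t - 5)*(t + 2)*(t - 4)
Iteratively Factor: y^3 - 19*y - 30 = (y + 3)*(y^2 - 3*y - 10) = (y - 5)*(y + 3)*(y + 2)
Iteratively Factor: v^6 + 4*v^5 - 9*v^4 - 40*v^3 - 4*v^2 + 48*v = (v - 3)*(v^5 + 7*v^4 + 12*v^3 - 4*v^2 - 16*v) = (v - 3)*(v + 2)*(v^4 + 5*v^3 + 2*v^2 - 8*v) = (v - 3)*(v + 2)*(v + 4)*(v^3 + v^2 - 2*v) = (v - 3)*(v - 1)*(v + 2)*(v + 4)*(v^2 + 2*v) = (v - 3)*(v - 1)*(v + 2)^2*(v + 4)*(v)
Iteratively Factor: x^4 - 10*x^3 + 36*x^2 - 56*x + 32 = (x - 2)*(x^3 - 8*x^2 + 20*x - 16) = (x - 2)^2*(x^2 - 6*x + 8) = (x - 4)*(x - 2)^2*(x - 2)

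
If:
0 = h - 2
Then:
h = 2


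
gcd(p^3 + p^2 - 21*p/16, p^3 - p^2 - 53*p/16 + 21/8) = p^2 + p - 21/16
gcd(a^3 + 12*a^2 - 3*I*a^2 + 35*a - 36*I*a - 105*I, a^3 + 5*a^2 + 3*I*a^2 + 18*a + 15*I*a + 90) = a^2 + a*(5 - 3*I) - 15*I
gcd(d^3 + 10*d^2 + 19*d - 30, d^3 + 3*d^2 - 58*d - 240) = d^2 + 11*d + 30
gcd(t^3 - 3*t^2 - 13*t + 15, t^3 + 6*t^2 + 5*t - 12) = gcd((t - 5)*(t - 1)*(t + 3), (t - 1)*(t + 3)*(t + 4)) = t^2 + 2*t - 3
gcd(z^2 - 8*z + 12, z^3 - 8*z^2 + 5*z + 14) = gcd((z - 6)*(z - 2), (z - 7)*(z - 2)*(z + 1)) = z - 2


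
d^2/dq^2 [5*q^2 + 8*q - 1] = 10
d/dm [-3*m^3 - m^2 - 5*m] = -9*m^2 - 2*m - 5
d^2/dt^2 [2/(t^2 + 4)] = 4*(3*t^2 - 4)/(t^2 + 4)^3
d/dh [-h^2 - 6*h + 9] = -2*h - 6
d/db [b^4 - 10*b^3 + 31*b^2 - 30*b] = 4*b^3 - 30*b^2 + 62*b - 30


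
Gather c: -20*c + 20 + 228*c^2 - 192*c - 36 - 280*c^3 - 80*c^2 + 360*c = -280*c^3 + 148*c^2 + 148*c - 16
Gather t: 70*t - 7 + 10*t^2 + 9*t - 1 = 10*t^2 + 79*t - 8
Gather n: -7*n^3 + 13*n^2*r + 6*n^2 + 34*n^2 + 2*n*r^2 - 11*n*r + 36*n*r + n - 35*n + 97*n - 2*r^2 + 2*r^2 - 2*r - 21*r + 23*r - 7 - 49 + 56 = -7*n^3 + n^2*(13*r + 40) + n*(2*r^2 + 25*r + 63)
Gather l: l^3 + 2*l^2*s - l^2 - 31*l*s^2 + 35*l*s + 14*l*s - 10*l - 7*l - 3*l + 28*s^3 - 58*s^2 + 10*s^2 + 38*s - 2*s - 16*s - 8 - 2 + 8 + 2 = l^3 + l^2*(2*s - 1) + l*(-31*s^2 + 49*s - 20) + 28*s^3 - 48*s^2 + 20*s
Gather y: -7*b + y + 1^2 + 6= -7*b + y + 7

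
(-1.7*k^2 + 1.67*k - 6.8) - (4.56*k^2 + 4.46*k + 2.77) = -6.26*k^2 - 2.79*k - 9.57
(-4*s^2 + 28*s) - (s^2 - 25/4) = -5*s^2 + 28*s + 25/4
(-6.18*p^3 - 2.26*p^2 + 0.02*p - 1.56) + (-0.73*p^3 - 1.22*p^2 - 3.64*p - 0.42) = -6.91*p^3 - 3.48*p^2 - 3.62*p - 1.98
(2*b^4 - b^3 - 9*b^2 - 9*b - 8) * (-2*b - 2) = -4*b^5 - 2*b^4 + 20*b^3 + 36*b^2 + 34*b + 16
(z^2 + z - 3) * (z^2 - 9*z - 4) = z^4 - 8*z^3 - 16*z^2 + 23*z + 12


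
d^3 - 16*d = d*(d - 4)*(d + 4)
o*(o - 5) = o^2 - 5*o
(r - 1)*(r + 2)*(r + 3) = r^3 + 4*r^2 + r - 6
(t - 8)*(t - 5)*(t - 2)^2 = t^4 - 17*t^3 + 96*t^2 - 212*t + 160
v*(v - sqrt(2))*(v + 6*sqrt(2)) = v^3 + 5*sqrt(2)*v^2 - 12*v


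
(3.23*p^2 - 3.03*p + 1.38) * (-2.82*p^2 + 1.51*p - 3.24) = -9.1086*p^4 + 13.4219*p^3 - 18.9321*p^2 + 11.901*p - 4.4712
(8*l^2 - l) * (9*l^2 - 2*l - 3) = 72*l^4 - 25*l^3 - 22*l^2 + 3*l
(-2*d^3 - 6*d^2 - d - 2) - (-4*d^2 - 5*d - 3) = -2*d^3 - 2*d^2 + 4*d + 1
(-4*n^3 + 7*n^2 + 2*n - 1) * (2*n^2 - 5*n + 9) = -8*n^5 + 34*n^4 - 67*n^3 + 51*n^2 + 23*n - 9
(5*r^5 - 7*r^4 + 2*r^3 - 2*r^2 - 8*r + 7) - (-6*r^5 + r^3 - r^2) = 11*r^5 - 7*r^4 + r^3 - r^2 - 8*r + 7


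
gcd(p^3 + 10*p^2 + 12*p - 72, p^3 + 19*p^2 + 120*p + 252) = p^2 + 12*p + 36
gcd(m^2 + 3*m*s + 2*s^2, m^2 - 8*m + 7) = 1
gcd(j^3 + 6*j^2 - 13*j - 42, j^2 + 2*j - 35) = j + 7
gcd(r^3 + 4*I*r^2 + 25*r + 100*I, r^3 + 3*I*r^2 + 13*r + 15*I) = r + 5*I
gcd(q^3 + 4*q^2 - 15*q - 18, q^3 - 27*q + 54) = q^2 + 3*q - 18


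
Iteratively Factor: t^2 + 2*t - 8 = (t + 4)*(t - 2)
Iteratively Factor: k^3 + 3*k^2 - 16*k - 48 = (k + 4)*(k^2 - k - 12) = (k - 4)*(k + 4)*(k + 3)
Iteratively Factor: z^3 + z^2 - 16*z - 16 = (z - 4)*(z^2 + 5*z + 4) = (z - 4)*(z + 4)*(z + 1)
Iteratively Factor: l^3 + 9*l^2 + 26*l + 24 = (l + 4)*(l^2 + 5*l + 6) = (l + 2)*(l + 4)*(l + 3)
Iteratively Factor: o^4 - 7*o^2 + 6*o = (o - 2)*(o^3 + 2*o^2 - 3*o) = (o - 2)*(o + 3)*(o^2 - o) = o*(o - 2)*(o + 3)*(o - 1)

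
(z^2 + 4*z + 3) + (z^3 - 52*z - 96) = z^3 + z^2 - 48*z - 93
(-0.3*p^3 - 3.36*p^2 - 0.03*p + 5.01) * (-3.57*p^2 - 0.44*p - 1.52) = 1.071*p^5 + 12.1272*p^4 + 2.0415*p^3 - 12.7653*p^2 - 2.1588*p - 7.6152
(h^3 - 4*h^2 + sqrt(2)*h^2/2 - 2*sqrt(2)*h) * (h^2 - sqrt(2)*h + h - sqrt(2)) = h^5 - 3*h^4 - sqrt(2)*h^4/2 - 5*h^3 + 3*sqrt(2)*h^3/2 + 2*sqrt(2)*h^2 + 3*h^2 + 4*h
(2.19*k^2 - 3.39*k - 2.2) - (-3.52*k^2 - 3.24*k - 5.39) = 5.71*k^2 - 0.15*k + 3.19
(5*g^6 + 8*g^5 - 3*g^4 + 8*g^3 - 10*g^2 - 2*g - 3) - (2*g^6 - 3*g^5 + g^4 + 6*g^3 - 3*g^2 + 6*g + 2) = 3*g^6 + 11*g^5 - 4*g^4 + 2*g^3 - 7*g^2 - 8*g - 5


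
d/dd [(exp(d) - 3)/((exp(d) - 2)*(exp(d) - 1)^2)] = -(2*(exp(d) - 3)*(exp(d) - 2) + (exp(d) - 3)*(exp(d) - 1) - (exp(d) - 2)*(exp(d) - 1))*exp(d)/((exp(d) - 2)^2*(exp(d) - 1)^3)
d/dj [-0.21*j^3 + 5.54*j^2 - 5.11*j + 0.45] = -0.63*j^2 + 11.08*j - 5.11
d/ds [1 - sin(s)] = -cos(s)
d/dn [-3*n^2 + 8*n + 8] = 8 - 6*n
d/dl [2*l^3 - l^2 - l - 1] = 6*l^2 - 2*l - 1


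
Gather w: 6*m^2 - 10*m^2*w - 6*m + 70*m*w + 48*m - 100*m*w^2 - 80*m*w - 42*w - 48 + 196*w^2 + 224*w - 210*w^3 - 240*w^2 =6*m^2 + 42*m - 210*w^3 + w^2*(-100*m - 44) + w*(-10*m^2 - 10*m + 182) - 48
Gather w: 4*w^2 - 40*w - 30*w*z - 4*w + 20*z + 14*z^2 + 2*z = 4*w^2 + w*(-30*z - 44) + 14*z^2 + 22*z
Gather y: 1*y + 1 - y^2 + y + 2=-y^2 + 2*y + 3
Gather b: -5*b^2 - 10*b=-5*b^2 - 10*b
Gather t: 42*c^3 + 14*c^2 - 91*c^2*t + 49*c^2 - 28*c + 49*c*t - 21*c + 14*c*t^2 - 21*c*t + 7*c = 42*c^3 + 63*c^2 + 14*c*t^2 - 42*c + t*(-91*c^2 + 28*c)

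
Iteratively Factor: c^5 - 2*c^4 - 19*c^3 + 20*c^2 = (c)*(c^4 - 2*c^3 - 19*c^2 + 20*c) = c^2*(c^3 - 2*c^2 - 19*c + 20) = c^2*(c - 5)*(c^2 + 3*c - 4) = c^2*(c - 5)*(c + 4)*(c - 1)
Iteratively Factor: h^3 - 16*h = (h - 4)*(h^2 + 4*h) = (h - 4)*(h + 4)*(h)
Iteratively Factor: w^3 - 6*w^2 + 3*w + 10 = (w - 5)*(w^2 - w - 2) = (w - 5)*(w - 2)*(w + 1)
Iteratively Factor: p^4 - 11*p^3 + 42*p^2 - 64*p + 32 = (p - 1)*(p^3 - 10*p^2 + 32*p - 32) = (p - 4)*(p - 1)*(p^2 - 6*p + 8) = (p - 4)*(p - 2)*(p - 1)*(p - 4)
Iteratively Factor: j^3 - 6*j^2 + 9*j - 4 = (j - 4)*(j^2 - 2*j + 1) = (j - 4)*(j - 1)*(j - 1)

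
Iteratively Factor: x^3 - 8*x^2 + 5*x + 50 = (x - 5)*(x^2 - 3*x - 10) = (x - 5)*(x + 2)*(x - 5)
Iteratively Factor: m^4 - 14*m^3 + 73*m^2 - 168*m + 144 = (m - 4)*(m^3 - 10*m^2 + 33*m - 36) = (m - 4)*(m - 3)*(m^2 - 7*m + 12) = (m - 4)*(m - 3)^2*(m - 4)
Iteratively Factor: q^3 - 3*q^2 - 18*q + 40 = (q + 4)*(q^2 - 7*q + 10) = (q - 2)*(q + 4)*(q - 5)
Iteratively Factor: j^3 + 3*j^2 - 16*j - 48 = (j - 4)*(j^2 + 7*j + 12) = (j - 4)*(j + 4)*(j + 3)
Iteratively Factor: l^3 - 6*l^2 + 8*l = (l - 4)*(l^2 - 2*l) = (l - 4)*(l - 2)*(l)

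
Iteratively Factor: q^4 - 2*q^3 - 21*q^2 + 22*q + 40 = (q + 4)*(q^3 - 6*q^2 + 3*q + 10) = (q - 5)*(q + 4)*(q^2 - q - 2) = (q - 5)*(q - 2)*(q + 4)*(q + 1)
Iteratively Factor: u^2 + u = (u + 1)*(u)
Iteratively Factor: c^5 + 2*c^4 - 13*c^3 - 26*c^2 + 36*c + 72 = (c + 2)*(c^4 - 13*c^2 + 36) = (c - 3)*(c + 2)*(c^3 + 3*c^2 - 4*c - 12) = (c - 3)*(c - 2)*(c + 2)*(c^2 + 5*c + 6) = (c - 3)*(c - 2)*(c + 2)^2*(c + 3)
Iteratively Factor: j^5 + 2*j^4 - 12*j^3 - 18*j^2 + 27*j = (j - 3)*(j^4 + 5*j^3 + 3*j^2 - 9*j) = j*(j - 3)*(j^3 + 5*j^2 + 3*j - 9) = j*(j - 3)*(j - 1)*(j^2 + 6*j + 9) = j*(j - 3)*(j - 1)*(j + 3)*(j + 3)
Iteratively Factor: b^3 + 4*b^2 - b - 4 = (b + 1)*(b^2 + 3*b - 4) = (b - 1)*(b + 1)*(b + 4)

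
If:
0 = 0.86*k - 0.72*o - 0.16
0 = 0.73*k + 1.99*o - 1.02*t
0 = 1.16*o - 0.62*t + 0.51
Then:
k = 1.04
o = 1.02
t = 2.72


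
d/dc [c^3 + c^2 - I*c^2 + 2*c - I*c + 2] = 3*c^2 + 2*c*(1 - I) + 2 - I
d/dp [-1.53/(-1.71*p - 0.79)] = -2.6163/(1.71*p + 0.79)^2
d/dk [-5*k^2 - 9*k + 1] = -10*k - 9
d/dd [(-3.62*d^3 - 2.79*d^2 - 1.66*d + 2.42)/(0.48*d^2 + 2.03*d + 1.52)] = (-1.7376*d^4 - 14.6972*d^3 - 21.3741*d^2 - 10.8048*d - 7.4358)/(0.2304*d^4 + 1.9488*d^3 + 5.5801*d^2 + 6.1712*d + 2.3104)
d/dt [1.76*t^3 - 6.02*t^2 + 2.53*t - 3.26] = 5.28*t^2 - 12.04*t + 2.53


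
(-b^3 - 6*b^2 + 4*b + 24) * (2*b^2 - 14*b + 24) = -2*b^5 + 2*b^4 + 68*b^3 - 152*b^2 - 240*b + 576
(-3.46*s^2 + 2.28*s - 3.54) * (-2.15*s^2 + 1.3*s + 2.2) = 7.439*s^4 - 9.4*s^3 + 2.963*s^2 + 0.414*s - 7.788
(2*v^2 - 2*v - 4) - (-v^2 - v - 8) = 3*v^2 - v + 4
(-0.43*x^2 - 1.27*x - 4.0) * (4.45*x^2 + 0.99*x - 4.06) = -1.9135*x^4 - 6.0772*x^3 - 17.3115*x^2 + 1.1962*x + 16.24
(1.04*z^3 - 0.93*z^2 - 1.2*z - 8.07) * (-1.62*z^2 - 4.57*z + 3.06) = -1.6848*z^5 - 3.2462*z^4 + 9.3765*z^3 + 15.7116*z^2 + 33.2079*z - 24.6942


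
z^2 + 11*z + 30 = (z + 5)*(z + 6)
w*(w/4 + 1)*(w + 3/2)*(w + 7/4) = w^4/4 + 29*w^3/16 + 125*w^2/32 + 21*w/8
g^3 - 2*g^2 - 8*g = g*(g - 4)*(g + 2)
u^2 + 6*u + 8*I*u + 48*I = (u + 6)*(u + 8*I)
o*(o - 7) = o^2 - 7*o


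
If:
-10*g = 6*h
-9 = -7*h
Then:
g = -27/35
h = 9/7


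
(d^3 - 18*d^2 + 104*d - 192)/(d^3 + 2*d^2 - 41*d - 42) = (d^2 - 12*d + 32)/(d^2 + 8*d + 7)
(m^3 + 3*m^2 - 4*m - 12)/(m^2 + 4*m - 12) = (m^2 + 5*m + 6)/(m + 6)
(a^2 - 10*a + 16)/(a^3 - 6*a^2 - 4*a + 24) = (a - 8)/(a^2 - 4*a - 12)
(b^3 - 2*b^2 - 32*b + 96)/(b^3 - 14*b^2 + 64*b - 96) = (b + 6)/(b - 6)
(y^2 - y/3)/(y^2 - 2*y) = (y - 1/3)/(y - 2)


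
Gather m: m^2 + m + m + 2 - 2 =m^2 + 2*m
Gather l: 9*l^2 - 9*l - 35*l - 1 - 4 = 9*l^2 - 44*l - 5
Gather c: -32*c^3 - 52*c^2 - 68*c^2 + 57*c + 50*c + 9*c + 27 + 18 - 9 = -32*c^3 - 120*c^2 + 116*c + 36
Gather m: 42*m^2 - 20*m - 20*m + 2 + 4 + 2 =42*m^2 - 40*m + 8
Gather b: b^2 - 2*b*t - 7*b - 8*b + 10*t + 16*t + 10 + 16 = b^2 + b*(-2*t - 15) + 26*t + 26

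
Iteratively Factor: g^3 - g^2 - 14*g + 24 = (g + 4)*(g^2 - 5*g + 6) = (g - 2)*(g + 4)*(g - 3)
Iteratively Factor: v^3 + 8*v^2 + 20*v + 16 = (v + 2)*(v^2 + 6*v + 8) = (v + 2)^2*(v + 4)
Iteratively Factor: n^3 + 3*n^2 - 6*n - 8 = (n - 2)*(n^2 + 5*n + 4) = (n - 2)*(n + 1)*(n + 4)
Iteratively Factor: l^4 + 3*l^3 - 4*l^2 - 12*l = (l - 2)*(l^3 + 5*l^2 + 6*l) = (l - 2)*(l + 3)*(l^2 + 2*l) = l*(l - 2)*(l + 3)*(l + 2)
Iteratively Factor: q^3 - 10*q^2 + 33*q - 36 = (q - 3)*(q^2 - 7*q + 12) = (q - 4)*(q - 3)*(q - 3)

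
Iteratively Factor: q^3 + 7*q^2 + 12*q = (q + 3)*(q^2 + 4*q) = (q + 3)*(q + 4)*(q)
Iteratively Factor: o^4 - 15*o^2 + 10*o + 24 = (o - 3)*(o^3 + 3*o^2 - 6*o - 8) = (o - 3)*(o - 2)*(o^2 + 5*o + 4) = (o - 3)*(o - 2)*(o + 4)*(o + 1)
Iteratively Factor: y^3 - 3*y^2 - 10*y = (y)*(y^2 - 3*y - 10) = y*(y + 2)*(y - 5)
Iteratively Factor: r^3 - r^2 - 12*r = (r)*(r^2 - r - 12) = r*(r + 3)*(r - 4)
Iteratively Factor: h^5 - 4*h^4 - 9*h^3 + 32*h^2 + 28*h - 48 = (h + 2)*(h^4 - 6*h^3 + 3*h^2 + 26*h - 24) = (h + 2)^2*(h^3 - 8*h^2 + 19*h - 12) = (h - 1)*(h + 2)^2*(h^2 - 7*h + 12) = (h - 4)*(h - 1)*(h + 2)^2*(h - 3)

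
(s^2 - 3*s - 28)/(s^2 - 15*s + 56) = (s + 4)/(s - 8)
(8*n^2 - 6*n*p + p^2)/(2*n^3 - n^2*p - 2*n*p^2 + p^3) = (-4*n + p)/(-n^2 + p^2)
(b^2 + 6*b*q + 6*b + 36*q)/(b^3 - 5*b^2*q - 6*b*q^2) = (-b^2 - 6*b*q - 6*b - 36*q)/(b*(-b^2 + 5*b*q + 6*q^2))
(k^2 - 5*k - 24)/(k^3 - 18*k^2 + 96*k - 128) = (k + 3)/(k^2 - 10*k + 16)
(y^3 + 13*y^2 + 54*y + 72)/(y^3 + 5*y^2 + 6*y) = (y^2 + 10*y + 24)/(y*(y + 2))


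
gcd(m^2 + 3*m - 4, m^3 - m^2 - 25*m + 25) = m - 1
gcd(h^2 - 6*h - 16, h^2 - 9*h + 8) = h - 8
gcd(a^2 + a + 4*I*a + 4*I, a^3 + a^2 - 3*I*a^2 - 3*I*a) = a + 1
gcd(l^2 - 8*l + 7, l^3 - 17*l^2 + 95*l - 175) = l - 7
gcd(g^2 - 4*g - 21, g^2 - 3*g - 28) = g - 7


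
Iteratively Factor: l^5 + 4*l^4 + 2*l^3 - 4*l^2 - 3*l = (l + 1)*(l^4 + 3*l^3 - l^2 - 3*l) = l*(l + 1)*(l^3 + 3*l^2 - l - 3) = l*(l + 1)^2*(l^2 + 2*l - 3) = l*(l - 1)*(l + 1)^2*(l + 3)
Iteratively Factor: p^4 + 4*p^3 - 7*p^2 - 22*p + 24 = (p + 4)*(p^3 - 7*p + 6) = (p - 2)*(p + 4)*(p^2 + 2*p - 3) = (p - 2)*(p + 3)*(p + 4)*(p - 1)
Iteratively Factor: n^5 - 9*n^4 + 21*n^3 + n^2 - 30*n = (n - 5)*(n^4 - 4*n^3 + n^2 + 6*n) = n*(n - 5)*(n^3 - 4*n^2 + n + 6) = n*(n - 5)*(n + 1)*(n^2 - 5*n + 6) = n*(n - 5)*(n - 3)*(n + 1)*(n - 2)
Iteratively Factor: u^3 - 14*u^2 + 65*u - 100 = (u - 5)*(u^2 - 9*u + 20) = (u - 5)^2*(u - 4)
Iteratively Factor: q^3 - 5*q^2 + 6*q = (q - 3)*(q^2 - 2*q) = (q - 3)*(q - 2)*(q)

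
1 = 1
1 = 1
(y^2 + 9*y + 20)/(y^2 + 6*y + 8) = (y + 5)/(y + 2)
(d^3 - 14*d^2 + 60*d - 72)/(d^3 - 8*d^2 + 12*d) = (d - 6)/d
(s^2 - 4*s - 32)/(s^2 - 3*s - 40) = (s + 4)/(s + 5)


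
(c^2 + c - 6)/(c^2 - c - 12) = (c - 2)/(c - 4)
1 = 1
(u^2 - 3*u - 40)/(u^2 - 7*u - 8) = (u + 5)/(u + 1)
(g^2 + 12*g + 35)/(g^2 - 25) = (g + 7)/(g - 5)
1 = 1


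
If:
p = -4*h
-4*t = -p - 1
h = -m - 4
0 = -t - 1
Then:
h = 5/4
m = -21/4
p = -5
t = -1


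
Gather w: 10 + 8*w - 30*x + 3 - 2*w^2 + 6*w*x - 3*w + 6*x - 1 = -2*w^2 + w*(6*x + 5) - 24*x + 12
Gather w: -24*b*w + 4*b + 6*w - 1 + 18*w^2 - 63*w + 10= 4*b + 18*w^2 + w*(-24*b - 57) + 9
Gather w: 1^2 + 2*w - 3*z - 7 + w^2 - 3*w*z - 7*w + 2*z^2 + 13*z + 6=w^2 + w*(-3*z - 5) + 2*z^2 + 10*z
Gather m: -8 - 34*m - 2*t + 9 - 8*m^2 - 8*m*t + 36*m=-8*m^2 + m*(2 - 8*t) - 2*t + 1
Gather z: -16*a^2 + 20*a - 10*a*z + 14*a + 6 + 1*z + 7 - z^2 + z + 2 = -16*a^2 + 34*a - z^2 + z*(2 - 10*a) + 15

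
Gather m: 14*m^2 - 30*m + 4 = 14*m^2 - 30*m + 4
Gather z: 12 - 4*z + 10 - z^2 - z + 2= -z^2 - 5*z + 24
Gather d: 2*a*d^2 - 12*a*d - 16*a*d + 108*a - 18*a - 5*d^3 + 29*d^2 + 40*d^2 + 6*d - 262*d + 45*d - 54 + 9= 90*a - 5*d^3 + d^2*(2*a + 69) + d*(-28*a - 211) - 45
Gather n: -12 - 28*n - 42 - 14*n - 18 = -42*n - 72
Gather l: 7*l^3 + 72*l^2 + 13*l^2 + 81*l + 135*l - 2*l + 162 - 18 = 7*l^3 + 85*l^2 + 214*l + 144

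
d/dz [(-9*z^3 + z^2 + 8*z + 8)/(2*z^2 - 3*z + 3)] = 2*(-9*z^4 + 27*z^3 - 50*z^2 - 13*z + 24)/(4*z^4 - 12*z^3 + 21*z^2 - 18*z + 9)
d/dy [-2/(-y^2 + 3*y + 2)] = 2*(3 - 2*y)/(-y^2 + 3*y + 2)^2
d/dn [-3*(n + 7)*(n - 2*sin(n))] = -3*n + 3*(n + 7)*(2*cos(n) - 1) + 6*sin(n)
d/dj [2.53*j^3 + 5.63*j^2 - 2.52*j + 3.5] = 7.59*j^2 + 11.26*j - 2.52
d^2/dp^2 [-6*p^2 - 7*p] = -12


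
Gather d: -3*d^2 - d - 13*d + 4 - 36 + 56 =-3*d^2 - 14*d + 24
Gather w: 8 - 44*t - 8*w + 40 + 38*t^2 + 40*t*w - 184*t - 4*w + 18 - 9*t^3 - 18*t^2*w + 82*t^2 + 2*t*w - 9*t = -9*t^3 + 120*t^2 - 237*t + w*(-18*t^2 + 42*t - 12) + 66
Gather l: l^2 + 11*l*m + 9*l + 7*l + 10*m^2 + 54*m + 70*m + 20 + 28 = l^2 + l*(11*m + 16) + 10*m^2 + 124*m + 48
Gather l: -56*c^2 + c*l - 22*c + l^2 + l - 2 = -56*c^2 - 22*c + l^2 + l*(c + 1) - 2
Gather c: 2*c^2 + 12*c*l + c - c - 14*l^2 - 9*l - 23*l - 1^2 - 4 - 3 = 2*c^2 + 12*c*l - 14*l^2 - 32*l - 8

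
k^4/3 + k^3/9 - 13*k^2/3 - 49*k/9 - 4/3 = (k/3 + 1/3)*(k - 4)*(k + 1/3)*(k + 3)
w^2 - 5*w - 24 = (w - 8)*(w + 3)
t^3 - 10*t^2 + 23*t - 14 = (t - 7)*(t - 2)*(t - 1)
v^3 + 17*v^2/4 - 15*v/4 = v*(v - 3/4)*(v + 5)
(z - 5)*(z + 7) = z^2 + 2*z - 35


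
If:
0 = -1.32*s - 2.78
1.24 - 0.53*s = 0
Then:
No Solution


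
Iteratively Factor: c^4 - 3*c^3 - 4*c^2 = (c)*(c^3 - 3*c^2 - 4*c) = c^2*(c^2 - 3*c - 4) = c^2*(c - 4)*(c + 1)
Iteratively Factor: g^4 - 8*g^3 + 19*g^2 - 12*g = (g - 4)*(g^3 - 4*g^2 + 3*g) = (g - 4)*(g - 1)*(g^2 - 3*g) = (g - 4)*(g - 3)*(g - 1)*(g)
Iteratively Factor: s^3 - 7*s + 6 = (s + 3)*(s^2 - 3*s + 2) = (s - 1)*(s + 3)*(s - 2)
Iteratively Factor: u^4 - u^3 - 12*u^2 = (u)*(u^3 - u^2 - 12*u) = u*(u - 4)*(u^2 + 3*u) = u*(u - 4)*(u + 3)*(u)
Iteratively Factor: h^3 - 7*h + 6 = (h - 1)*(h^2 + h - 6) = (h - 2)*(h - 1)*(h + 3)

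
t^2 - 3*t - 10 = (t - 5)*(t + 2)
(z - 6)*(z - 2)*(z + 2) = z^3 - 6*z^2 - 4*z + 24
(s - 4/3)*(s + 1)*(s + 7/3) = s^3 + 2*s^2 - 19*s/9 - 28/9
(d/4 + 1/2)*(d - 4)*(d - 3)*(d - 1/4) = d^4/4 - 21*d^3/16 - 3*d^2/16 + 49*d/8 - 3/2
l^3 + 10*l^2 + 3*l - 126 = (l - 3)*(l + 6)*(l + 7)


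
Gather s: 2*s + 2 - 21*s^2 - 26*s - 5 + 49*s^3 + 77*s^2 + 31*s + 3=49*s^3 + 56*s^2 + 7*s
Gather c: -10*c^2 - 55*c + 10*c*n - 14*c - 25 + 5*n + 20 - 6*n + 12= -10*c^2 + c*(10*n - 69) - n + 7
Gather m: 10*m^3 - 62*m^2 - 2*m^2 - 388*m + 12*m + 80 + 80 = 10*m^3 - 64*m^2 - 376*m + 160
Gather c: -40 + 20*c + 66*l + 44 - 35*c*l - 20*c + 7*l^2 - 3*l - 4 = -35*c*l + 7*l^2 + 63*l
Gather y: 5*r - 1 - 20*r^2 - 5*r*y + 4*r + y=-20*r^2 + 9*r + y*(1 - 5*r) - 1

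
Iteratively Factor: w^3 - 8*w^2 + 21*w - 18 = (w - 2)*(w^2 - 6*w + 9) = (w - 3)*(w - 2)*(w - 3)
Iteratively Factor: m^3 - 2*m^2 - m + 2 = (m - 2)*(m^2 - 1) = (m - 2)*(m + 1)*(m - 1)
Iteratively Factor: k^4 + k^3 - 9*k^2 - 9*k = (k + 3)*(k^3 - 2*k^2 - 3*k) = k*(k + 3)*(k^2 - 2*k - 3) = k*(k - 3)*(k + 3)*(k + 1)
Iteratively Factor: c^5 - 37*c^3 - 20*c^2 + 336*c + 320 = (c - 4)*(c^4 + 4*c^3 - 21*c^2 - 104*c - 80) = (c - 4)*(c + 4)*(c^3 - 21*c - 20) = (c - 5)*(c - 4)*(c + 4)*(c^2 + 5*c + 4) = (c - 5)*(c - 4)*(c + 1)*(c + 4)*(c + 4)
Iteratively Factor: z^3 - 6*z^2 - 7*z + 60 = (z - 4)*(z^2 - 2*z - 15) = (z - 5)*(z - 4)*(z + 3)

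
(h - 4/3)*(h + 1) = h^2 - h/3 - 4/3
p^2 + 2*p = p*(p + 2)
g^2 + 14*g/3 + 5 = (g + 5/3)*(g + 3)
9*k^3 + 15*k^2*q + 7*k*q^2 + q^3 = (k + q)*(3*k + q)^2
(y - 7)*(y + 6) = y^2 - y - 42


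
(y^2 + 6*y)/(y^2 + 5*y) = (y + 6)/(y + 5)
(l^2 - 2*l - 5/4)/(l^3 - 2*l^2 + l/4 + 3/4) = (2*l - 5)/(2*l^2 - 5*l + 3)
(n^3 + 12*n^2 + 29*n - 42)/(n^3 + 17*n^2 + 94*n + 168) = (n - 1)/(n + 4)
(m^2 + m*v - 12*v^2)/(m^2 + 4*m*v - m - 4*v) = (m - 3*v)/(m - 1)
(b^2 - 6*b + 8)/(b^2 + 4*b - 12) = (b - 4)/(b + 6)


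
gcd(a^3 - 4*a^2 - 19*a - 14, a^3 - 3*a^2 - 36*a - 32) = a + 1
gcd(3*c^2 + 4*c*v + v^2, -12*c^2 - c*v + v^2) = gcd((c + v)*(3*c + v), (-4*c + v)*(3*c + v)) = 3*c + v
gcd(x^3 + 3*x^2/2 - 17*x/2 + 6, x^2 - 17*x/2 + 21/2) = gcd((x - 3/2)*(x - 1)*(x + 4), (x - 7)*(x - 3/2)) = x - 3/2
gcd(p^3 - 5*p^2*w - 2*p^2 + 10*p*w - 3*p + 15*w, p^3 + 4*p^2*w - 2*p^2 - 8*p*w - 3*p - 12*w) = p^2 - 2*p - 3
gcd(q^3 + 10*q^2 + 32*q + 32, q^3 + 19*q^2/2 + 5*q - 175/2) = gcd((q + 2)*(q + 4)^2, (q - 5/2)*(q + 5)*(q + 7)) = 1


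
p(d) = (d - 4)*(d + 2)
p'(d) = 2*d - 2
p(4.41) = 2.63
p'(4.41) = 6.82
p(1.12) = -8.99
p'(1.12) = 0.24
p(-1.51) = -2.70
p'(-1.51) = -5.02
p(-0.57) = -6.54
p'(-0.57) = -3.14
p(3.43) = -3.10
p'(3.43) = 4.86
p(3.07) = -4.72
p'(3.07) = 4.14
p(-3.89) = 14.91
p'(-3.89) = -9.78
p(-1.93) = -0.42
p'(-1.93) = -5.86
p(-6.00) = 40.00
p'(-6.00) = -14.00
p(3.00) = -5.00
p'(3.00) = 4.00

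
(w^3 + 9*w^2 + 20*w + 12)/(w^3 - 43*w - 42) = (w + 2)/(w - 7)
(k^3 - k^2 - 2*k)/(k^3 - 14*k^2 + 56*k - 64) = k*(k + 1)/(k^2 - 12*k + 32)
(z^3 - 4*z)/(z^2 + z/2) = 2*(z^2 - 4)/(2*z + 1)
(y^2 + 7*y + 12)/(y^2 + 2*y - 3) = (y + 4)/(y - 1)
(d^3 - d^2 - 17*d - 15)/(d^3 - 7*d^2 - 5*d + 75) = (d + 1)/(d - 5)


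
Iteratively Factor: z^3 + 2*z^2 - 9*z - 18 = (z + 2)*(z^2 - 9) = (z - 3)*(z + 2)*(z + 3)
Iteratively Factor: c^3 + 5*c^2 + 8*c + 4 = (c + 1)*(c^2 + 4*c + 4) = (c + 1)*(c + 2)*(c + 2)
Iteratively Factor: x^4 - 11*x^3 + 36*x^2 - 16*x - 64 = (x - 4)*(x^3 - 7*x^2 + 8*x + 16) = (x - 4)*(x + 1)*(x^2 - 8*x + 16) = (x - 4)^2*(x + 1)*(x - 4)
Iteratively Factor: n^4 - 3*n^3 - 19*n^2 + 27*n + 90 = (n - 5)*(n^3 + 2*n^2 - 9*n - 18) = (n - 5)*(n + 2)*(n^2 - 9) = (n - 5)*(n + 2)*(n + 3)*(n - 3)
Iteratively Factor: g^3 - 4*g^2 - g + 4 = (g - 1)*(g^2 - 3*g - 4) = (g - 1)*(g + 1)*(g - 4)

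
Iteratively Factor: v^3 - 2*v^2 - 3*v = (v + 1)*(v^2 - 3*v) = v*(v + 1)*(v - 3)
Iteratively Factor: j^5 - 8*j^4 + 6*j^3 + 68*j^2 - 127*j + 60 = (j - 1)*(j^4 - 7*j^3 - j^2 + 67*j - 60) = (j - 1)*(j + 3)*(j^3 - 10*j^2 + 29*j - 20) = (j - 1)^2*(j + 3)*(j^2 - 9*j + 20) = (j - 4)*(j - 1)^2*(j + 3)*(j - 5)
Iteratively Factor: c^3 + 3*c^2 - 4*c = (c + 4)*(c^2 - c) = (c - 1)*(c + 4)*(c)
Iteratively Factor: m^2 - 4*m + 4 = (m - 2)*(m - 2)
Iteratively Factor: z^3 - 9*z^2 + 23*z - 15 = (z - 3)*(z^2 - 6*z + 5) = (z - 5)*(z - 3)*(z - 1)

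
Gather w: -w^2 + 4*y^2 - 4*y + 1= -w^2 + 4*y^2 - 4*y + 1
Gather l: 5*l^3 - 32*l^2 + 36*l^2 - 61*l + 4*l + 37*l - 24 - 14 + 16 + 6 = 5*l^3 + 4*l^2 - 20*l - 16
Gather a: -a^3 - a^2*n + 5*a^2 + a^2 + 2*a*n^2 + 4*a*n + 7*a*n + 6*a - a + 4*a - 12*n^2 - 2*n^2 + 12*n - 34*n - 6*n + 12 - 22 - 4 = -a^3 + a^2*(6 - n) + a*(2*n^2 + 11*n + 9) - 14*n^2 - 28*n - 14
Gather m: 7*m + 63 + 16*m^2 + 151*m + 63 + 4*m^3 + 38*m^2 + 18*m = 4*m^3 + 54*m^2 + 176*m + 126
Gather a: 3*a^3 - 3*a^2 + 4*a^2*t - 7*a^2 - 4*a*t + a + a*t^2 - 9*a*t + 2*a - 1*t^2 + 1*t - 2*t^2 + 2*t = 3*a^3 + a^2*(4*t - 10) + a*(t^2 - 13*t + 3) - 3*t^2 + 3*t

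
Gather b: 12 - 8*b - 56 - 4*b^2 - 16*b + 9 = -4*b^2 - 24*b - 35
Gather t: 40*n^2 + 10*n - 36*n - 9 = 40*n^2 - 26*n - 9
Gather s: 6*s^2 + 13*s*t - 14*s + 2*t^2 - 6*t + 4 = 6*s^2 + s*(13*t - 14) + 2*t^2 - 6*t + 4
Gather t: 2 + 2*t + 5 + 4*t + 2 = 6*t + 9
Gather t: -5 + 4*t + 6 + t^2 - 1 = t^2 + 4*t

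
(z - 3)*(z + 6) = z^2 + 3*z - 18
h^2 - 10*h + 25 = (h - 5)^2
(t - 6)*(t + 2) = t^2 - 4*t - 12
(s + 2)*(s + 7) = s^2 + 9*s + 14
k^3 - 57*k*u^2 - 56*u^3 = (k - 8*u)*(k + u)*(k + 7*u)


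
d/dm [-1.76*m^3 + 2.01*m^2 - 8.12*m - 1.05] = -5.28*m^2 + 4.02*m - 8.12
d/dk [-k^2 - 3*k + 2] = -2*k - 3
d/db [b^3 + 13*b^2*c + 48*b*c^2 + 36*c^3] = 3*b^2 + 26*b*c + 48*c^2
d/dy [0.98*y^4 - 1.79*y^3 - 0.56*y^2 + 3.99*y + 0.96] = 3.92*y^3 - 5.37*y^2 - 1.12*y + 3.99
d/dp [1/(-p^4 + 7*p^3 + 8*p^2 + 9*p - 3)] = (4*p^3 - 21*p^2 - 16*p - 9)/(-p^4 + 7*p^3 + 8*p^2 + 9*p - 3)^2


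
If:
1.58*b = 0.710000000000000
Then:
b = 0.45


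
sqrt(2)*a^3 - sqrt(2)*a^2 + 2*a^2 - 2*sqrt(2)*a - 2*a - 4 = (a - 2)*(a + sqrt(2))*(sqrt(2)*a + sqrt(2))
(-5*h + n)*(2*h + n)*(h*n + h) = -10*h^3*n - 10*h^3 - 3*h^2*n^2 - 3*h^2*n + h*n^3 + h*n^2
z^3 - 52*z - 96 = (z - 8)*(z + 2)*(z + 6)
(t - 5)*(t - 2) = t^2 - 7*t + 10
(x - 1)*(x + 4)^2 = x^3 + 7*x^2 + 8*x - 16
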